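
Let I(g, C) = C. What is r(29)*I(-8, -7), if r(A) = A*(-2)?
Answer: 406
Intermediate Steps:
r(A) = -2*A
r(29)*I(-8, -7) = -2*29*(-7) = -58*(-7) = 406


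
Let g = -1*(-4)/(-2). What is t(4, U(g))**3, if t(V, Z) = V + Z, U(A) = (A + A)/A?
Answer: 216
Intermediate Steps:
g = -2 (g = 4*(-1/2) = -2)
U(A) = 2 (U(A) = (2*A)/A = 2)
t(4, U(g))**3 = (4 + 2)**3 = 6**3 = 216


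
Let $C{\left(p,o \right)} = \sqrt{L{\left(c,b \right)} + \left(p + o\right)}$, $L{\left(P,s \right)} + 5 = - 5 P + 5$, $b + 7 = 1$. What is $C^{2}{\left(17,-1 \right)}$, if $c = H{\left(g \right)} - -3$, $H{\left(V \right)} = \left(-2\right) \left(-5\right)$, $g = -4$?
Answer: $-49$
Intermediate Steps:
$H{\left(V \right)} = 10$
$b = -6$ ($b = -7 + 1 = -6$)
$c = 13$ ($c = 10 - -3 = 10 + 3 = 13$)
$L{\left(P,s \right)} = - 5 P$ ($L{\left(P,s \right)} = -5 - \left(-5 + 5 P\right) = - 5 P$)
$C{\left(p,o \right)} = \sqrt{-65 + o + p}$ ($C{\left(p,o \right)} = \sqrt{\left(-5\right) 13 + \left(p + o\right)} = \sqrt{-65 + \left(o + p\right)} = \sqrt{-65 + o + p}$)
$C^{2}{\left(17,-1 \right)} = \left(\sqrt{-65 - 1 + 17}\right)^{2} = \left(\sqrt{-49}\right)^{2} = \left(7 i\right)^{2} = -49$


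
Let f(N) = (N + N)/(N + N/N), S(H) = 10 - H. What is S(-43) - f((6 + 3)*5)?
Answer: 1174/23 ≈ 51.043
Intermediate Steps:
f(N) = 2*N/(1 + N) (f(N) = (2*N)/(N + 1) = (2*N)/(1 + N) = 2*N/(1 + N))
S(-43) - f((6 + 3)*5) = (10 - 1*(-43)) - 2*(6 + 3)*5/(1 + (6 + 3)*5) = (10 + 43) - 2*9*5/(1 + 9*5) = 53 - 2*45/(1 + 45) = 53 - 2*45/46 = 53 - 1*45/23 = 53 - 45/23 = 1174/23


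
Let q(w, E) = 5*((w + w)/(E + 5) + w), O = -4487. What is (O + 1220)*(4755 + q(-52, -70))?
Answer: -14711301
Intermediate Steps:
q(w, E) = 5*w + 10*w/(5 + E) (q(w, E) = 5*((2*w)/(5 + E) + w) = 5*(2*w/(5 + E) + w) = 5*(w + 2*w/(5 + E)) = 5*w + 10*w/(5 + E))
(O + 1220)*(4755 + q(-52, -70)) = (-4487 + 1220)*(4755 + 5*(-52)*(7 - 70)/(5 - 70)) = -3267*(4755 + 5*(-52)*(-63)/(-65)) = -3267*(4755 + 5*(-52)*(-1/65)*(-63)) = -3267*(4755 - 252) = -3267*4503 = -14711301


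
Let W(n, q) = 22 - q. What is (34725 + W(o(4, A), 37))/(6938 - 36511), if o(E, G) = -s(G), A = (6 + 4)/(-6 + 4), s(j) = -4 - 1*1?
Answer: -34710/29573 ≈ -1.1737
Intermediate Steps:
s(j) = -5 (s(j) = -4 - 1 = -5)
A = -5 (A = 10/(-2) = 10*(-1/2) = -5)
o(E, G) = 5 (o(E, G) = -1*(-5) = 5)
(34725 + W(o(4, A), 37))/(6938 - 36511) = (34725 + (22 - 1*37))/(6938 - 36511) = (34725 + (22 - 37))/(-29573) = (34725 - 15)*(-1/29573) = 34710*(-1/29573) = -34710/29573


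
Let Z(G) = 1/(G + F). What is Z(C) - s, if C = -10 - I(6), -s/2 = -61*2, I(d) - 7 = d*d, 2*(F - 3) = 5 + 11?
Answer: -10249/42 ≈ -244.02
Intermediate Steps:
F = 11 (F = 3 + (5 + 11)/2 = 3 + (1/2)*16 = 3 + 8 = 11)
I(d) = 7 + d**2 (I(d) = 7 + d*d = 7 + d**2)
s = 244 (s = -(-122)*2 = -2*(-122) = 244)
C = -53 (C = -10 - (7 + 6**2) = -10 - (7 + 36) = -10 - 1*43 = -10 - 43 = -53)
Z(G) = 1/(11 + G) (Z(G) = 1/(G + 11) = 1/(11 + G))
Z(C) - s = 1/(11 - 53) - 1*244 = 1/(-42) - 244 = -1/42 - 244 = -10249/42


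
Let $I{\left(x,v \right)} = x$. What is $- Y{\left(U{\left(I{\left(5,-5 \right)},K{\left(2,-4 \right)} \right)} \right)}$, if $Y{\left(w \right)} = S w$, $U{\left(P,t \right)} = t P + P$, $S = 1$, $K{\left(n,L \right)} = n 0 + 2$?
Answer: $-15$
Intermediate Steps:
$K{\left(n,L \right)} = 2$ ($K{\left(n,L \right)} = 0 + 2 = 2$)
$U{\left(P,t \right)} = P + P t$ ($U{\left(P,t \right)} = P t + P = P + P t$)
$Y{\left(w \right)} = w$ ($Y{\left(w \right)} = 1 w = w$)
$- Y{\left(U{\left(I{\left(5,-5 \right)},K{\left(2,-4 \right)} \right)} \right)} = - 5 \left(1 + 2\right) = - 5 \cdot 3 = \left(-1\right) 15 = -15$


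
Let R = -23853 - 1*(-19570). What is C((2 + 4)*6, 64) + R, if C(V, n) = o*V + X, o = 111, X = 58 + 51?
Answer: -178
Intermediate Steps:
X = 109
R = -4283 (R = -23853 + 19570 = -4283)
C(V, n) = 109 + 111*V (C(V, n) = 111*V + 109 = 109 + 111*V)
C((2 + 4)*6, 64) + R = (109 + 111*((2 + 4)*6)) - 4283 = (109 + 111*(6*6)) - 4283 = (109 + 111*36) - 4283 = (109 + 3996) - 4283 = 4105 - 4283 = -178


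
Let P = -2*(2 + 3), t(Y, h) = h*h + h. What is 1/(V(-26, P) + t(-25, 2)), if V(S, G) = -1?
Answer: ⅕ ≈ 0.20000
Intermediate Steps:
t(Y, h) = h + h² (t(Y, h) = h² + h = h + h²)
P = -10 (P = -2*5 = -10)
1/(V(-26, P) + t(-25, 2)) = 1/(-1 + 2*(1 + 2)) = 1/(-1 + 2*3) = 1/(-1 + 6) = 1/5 = ⅕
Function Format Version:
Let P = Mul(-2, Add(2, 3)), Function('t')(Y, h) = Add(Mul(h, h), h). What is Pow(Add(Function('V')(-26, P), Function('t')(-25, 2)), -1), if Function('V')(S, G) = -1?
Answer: Rational(1, 5) ≈ 0.20000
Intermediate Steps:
Function('t')(Y, h) = Add(h, Pow(h, 2)) (Function('t')(Y, h) = Add(Pow(h, 2), h) = Add(h, Pow(h, 2)))
P = -10 (P = Mul(-2, 5) = -10)
Pow(Add(Function('V')(-26, P), Function('t')(-25, 2)), -1) = Pow(Add(-1, Mul(2, Add(1, 2))), -1) = Pow(Add(-1, Mul(2, 3)), -1) = Pow(Add(-1, 6), -1) = Pow(5, -1) = Rational(1, 5)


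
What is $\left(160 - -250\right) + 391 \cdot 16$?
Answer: $6666$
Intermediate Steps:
$\left(160 - -250\right) + 391 \cdot 16 = \left(160 + 250\right) + 6256 = 410 + 6256 = 6666$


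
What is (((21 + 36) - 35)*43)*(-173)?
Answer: -163658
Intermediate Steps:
(((21 + 36) - 35)*43)*(-173) = ((57 - 35)*43)*(-173) = (22*43)*(-173) = 946*(-173) = -163658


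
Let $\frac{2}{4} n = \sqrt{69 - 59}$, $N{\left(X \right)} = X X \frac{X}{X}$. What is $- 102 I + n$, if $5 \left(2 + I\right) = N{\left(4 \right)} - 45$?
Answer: $\frac{3978}{5} + 2 \sqrt{10} \approx 801.92$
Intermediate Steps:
$N{\left(X \right)} = X^{2}$ ($N{\left(X \right)} = X^{2} \cdot 1 = X^{2}$)
$n = 2 \sqrt{10}$ ($n = 2 \sqrt{69 - 59} = 2 \sqrt{10} \approx 6.3246$)
$I = - \frac{39}{5}$ ($I = -2 + \frac{4^{2} - 45}{5} = -2 + \frac{16 - 45}{5} = -2 + \frac{1}{5} \left(-29\right) = -2 - \frac{29}{5} = - \frac{39}{5} \approx -7.8$)
$- 102 I + n = \left(-102\right) \left(- \frac{39}{5}\right) + 2 \sqrt{10} = \frac{3978}{5} + 2 \sqrt{10}$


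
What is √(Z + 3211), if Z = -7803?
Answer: 4*I*√287 ≈ 67.764*I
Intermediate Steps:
√(Z + 3211) = √(-7803 + 3211) = √(-4592) = 4*I*√287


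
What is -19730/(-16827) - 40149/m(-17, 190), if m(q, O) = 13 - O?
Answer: 226359811/992793 ≈ 228.00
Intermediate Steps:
-19730/(-16827) - 40149/m(-17, 190) = -19730/(-16827) - 40149/(13 - 1*190) = -19730*(-1/16827) - 40149/(13 - 190) = 19730/16827 - 40149/(-177) = 19730/16827 - 40149*(-1/177) = 19730/16827 + 13383/59 = 226359811/992793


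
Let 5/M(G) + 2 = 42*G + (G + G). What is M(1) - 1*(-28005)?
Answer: 1176215/42 ≈ 28005.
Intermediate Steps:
M(G) = 5/(-2 + 44*G) (M(G) = 5/(-2 + (42*G + (G + G))) = 5/(-2 + (42*G + 2*G)) = 5/(-2 + 44*G))
M(1) - 1*(-28005) = 5/(2*(-1 + 22*1)) - 1*(-28005) = 5/(2*(-1 + 22)) + 28005 = (5/2)/21 + 28005 = (5/2)*(1/21) + 28005 = 5/42 + 28005 = 1176215/42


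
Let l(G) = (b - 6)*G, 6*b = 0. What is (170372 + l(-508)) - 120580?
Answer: 52840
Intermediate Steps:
b = 0 (b = (⅙)*0 = 0)
l(G) = -6*G (l(G) = (0 - 6)*G = -6*G)
(170372 + l(-508)) - 120580 = (170372 - 6*(-508)) - 120580 = (170372 + 3048) - 120580 = 173420 - 120580 = 52840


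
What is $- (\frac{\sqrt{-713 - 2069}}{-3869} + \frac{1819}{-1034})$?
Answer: $\frac{1819}{1034} + \frac{i \sqrt{2782}}{3869} \approx 1.7592 + 0.013633 i$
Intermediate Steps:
$- (\frac{\sqrt{-713 - 2069}}{-3869} + \frac{1819}{-1034}) = - (\sqrt{-2782} \left(- \frac{1}{3869}\right) + 1819 \left(- \frac{1}{1034}\right)) = - (i \sqrt{2782} \left(- \frac{1}{3869}\right) - \frac{1819}{1034}) = - (- \frac{i \sqrt{2782}}{3869} - \frac{1819}{1034}) = - (- \frac{1819}{1034} - \frac{i \sqrt{2782}}{3869}) = \frac{1819}{1034} + \frac{i \sqrt{2782}}{3869}$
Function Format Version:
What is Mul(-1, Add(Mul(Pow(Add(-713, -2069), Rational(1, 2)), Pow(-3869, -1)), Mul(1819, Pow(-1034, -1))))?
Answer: Add(Rational(1819, 1034), Mul(Rational(1, 3869), I, Pow(2782, Rational(1, 2)))) ≈ Add(1.7592, Mul(0.013633, I))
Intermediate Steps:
Mul(-1, Add(Mul(Pow(Add(-713, -2069), Rational(1, 2)), Pow(-3869, -1)), Mul(1819, Pow(-1034, -1)))) = Mul(-1, Add(Mul(Pow(-2782, Rational(1, 2)), Rational(-1, 3869)), Mul(1819, Rational(-1, 1034)))) = Mul(-1, Add(Mul(Mul(I, Pow(2782, Rational(1, 2))), Rational(-1, 3869)), Rational(-1819, 1034))) = Mul(-1, Add(Mul(Rational(-1, 3869), I, Pow(2782, Rational(1, 2))), Rational(-1819, 1034))) = Mul(-1, Add(Rational(-1819, 1034), Mul(Rational(-1, 3869), I, Pow(2782, Rational(1, 2))))) = Add(Rational(1819, 1034), Mul(Rational(1, 3869), I, Pow(2782, Rational(1, 2))))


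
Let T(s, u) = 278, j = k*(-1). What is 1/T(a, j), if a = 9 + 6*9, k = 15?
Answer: 1/278 ≈ 0.0035971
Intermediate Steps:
a = 63 (a = 9 + 54 = 63)
j = -15 (j = 15*(-1) = -15)
1/T(a, j) = 1/278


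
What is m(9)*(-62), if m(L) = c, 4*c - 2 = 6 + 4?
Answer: -186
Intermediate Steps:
c = 3 (c = 1/2 + (6 + 4)/4 = 1/2 + (1/4)*10 = 1/2 + 5/2 = 3)
m(L) = 3
m(9)*(-62) = 3*(-62) = -186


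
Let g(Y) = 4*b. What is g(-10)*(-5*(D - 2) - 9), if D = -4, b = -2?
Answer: -168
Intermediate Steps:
g(Y) = -8 (g(Y) = 4*(-2) = -8)
g(-10)*(-5*(D - 2) - 9) = -8*(-5*(-4 - 2) - 9) = -8*(-5*(-6) - 9) = -8*(30 - 9) = -8*21 = -168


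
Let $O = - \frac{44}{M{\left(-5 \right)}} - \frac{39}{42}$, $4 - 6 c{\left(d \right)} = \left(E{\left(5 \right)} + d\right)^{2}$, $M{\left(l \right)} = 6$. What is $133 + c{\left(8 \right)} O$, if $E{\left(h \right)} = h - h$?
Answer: $\frac{4528}{21} \approx 215.62$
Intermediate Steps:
$E{\left(h \right)} = 0$
$c{\left(d \right)} = \frac{2}{3} - \frac{d^{2}}{6}$ ($c{\left(d \right)} = \frac{2}{3} - \frac{\left(0 + d\right)^{2}}{6} = \frac{2}{3} - \frac{d^{2}}{6}$)
$O = - \frac{347}{42}$ ($O = - \frac{44}{6} - \frac{39}{42} = \left(-44\right) \frac{1}{6} - \frac{13}{14} = - \frac{22}{3} - \frac{13}{14} = - \frac{347}{42} \approx -8.2619$)
$133 + c{\left(8 \right)} O = 133 + \left(\frac{2}{3} - \frac{8^{2}}{6}\right) \left(- \frac{347}{42}\right) = 133 + \left(\frac{2}{3} - \frac{32}{3}\right) \left(- \frac{347}{42}\right) = 133 - - \frac{1735}{21} = 133 + \frac{1735}{21} = \frac{4528}{21}$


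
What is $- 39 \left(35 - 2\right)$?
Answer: $-1287$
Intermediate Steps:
$- 39 \left(35 - 2\right) = \left(-39\right) 33 = -1287$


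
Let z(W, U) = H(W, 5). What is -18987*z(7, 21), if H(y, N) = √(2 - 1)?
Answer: -18987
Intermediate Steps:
H(y, N) = 1 (H(y, N) = √1 = 1)
z(W, U) = 1
-18987*z(7, 21) = -18987*1 = -18987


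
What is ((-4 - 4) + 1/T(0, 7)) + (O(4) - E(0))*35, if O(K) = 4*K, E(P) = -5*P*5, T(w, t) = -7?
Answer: 3863/7 ≈ 551.86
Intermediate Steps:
E(P) = -25*P
((-4 - 4) + 1/T(0, 7)) + (O(4) - E(0))*35 = ((-4 - 4) + 1/(-7)) + (4*4 - (-25)*0)*35 = (-8 - ⅐) + (16 - 1*0)*35 = -57/7 + (16 + 0)*35 = -57/7 + 16*35 = -57/7 + 560 = 3863/7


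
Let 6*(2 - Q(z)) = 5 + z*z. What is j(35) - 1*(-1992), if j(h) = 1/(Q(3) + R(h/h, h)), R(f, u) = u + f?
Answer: 213147/107 ≈ 1992.0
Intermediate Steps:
Q(z) = 7/6 - z**2/6 (Q(z) = 2 - (5 + z*z)/6 = 2 - (5 + z**2)/6 = 2 + (-5/6 - z**2/6) = 7/6 - z**2/6)
R(f, u) = f + u
j(h) = 1/(2/3 + h) (j(h) = 1/((7/6 - 1/6*3**2) + (h/h + h)) = 1/((7/6 - 1/6*9) + (1 + h)) = 1/((7/6 - 3/2) + (1 + h)) = 1/(-1/3 + (1 + h)) = 1/(2/3 + h))
j(35) - 1*(-1992) = 3/(2 + 3*35) - 1*(-1992) = 3/(2 + 105) + 1992 = 3/107 + 1992 = 213147/107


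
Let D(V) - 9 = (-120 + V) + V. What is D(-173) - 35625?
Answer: -36082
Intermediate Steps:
D(V) = -111 + 2*V (D(V) = 9 + ((-120 + V) + V) = 9 + (-120 + 2*V) = -111 + 2*V)
D(-173) - 35625 = (-111 + 2*(-173)) - 35625 = (-111 - 346) - 35625 = -457 - 35625 = -36082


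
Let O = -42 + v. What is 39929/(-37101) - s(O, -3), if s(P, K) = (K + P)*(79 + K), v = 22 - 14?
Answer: 104288083/37101 ≈ 2810.9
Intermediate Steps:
v = 8
O = -34 (O = -42 + 8 = -34)
s(P, K) = (79 + K)*(K + P)
39929/(-37101) - s(O, -3) = 39929/(-37101) - ((-3)**2 + 79*(-3) + 79*(-34) - 3*(-34)) = 39929*(-1/37101) - (9 - 237 - 2686 + 102) = -39929/37101 - 1*(-2812) = -39929/37101 + 2812 = 104288083/37101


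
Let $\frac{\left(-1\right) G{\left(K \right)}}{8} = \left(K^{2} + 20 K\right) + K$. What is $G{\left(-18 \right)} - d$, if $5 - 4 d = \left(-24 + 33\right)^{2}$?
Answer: $451$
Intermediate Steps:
$G{\left(K \right)} = - 168 K - 8 K^{2}$ ($G{\left(K \right)} = - 8 \left(\left(K^{2} + 20 K\right) + K\right) = - 8 \left(K^{2} + 21 K\right) = - 168 K - 8 K^{2}$)
$d = -19$ ($d = \frac{5}{4} - \frac{\left(-24 + 33\right)^{2}}{4} = \frac{5}{4} - \frac{9^{2}}{4} = \frac{5}{4} - \frac{81}{4} = -19$)
$G{\left(-18 \right)} - d = \left(-8\right) \left(-18\right) \left(21 - 18\right) - -19 = \left(-8\right) \left(-18\right) 3 + 19 = 432 + 19 = 451$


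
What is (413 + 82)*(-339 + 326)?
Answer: -6435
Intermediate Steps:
(413 + 82)*(-339 + 326) = 495*(-13) = -6435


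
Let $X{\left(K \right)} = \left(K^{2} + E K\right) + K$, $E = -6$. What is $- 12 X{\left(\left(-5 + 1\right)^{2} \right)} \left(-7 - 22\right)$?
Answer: $61248$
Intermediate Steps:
$X{\left(K \right)} = K^{2} - 5 K$ ($X{\left(K \right)} = \left(K^{2} - 6 K\right) + K = K^{2} - 5 K$)
$- 12 X{\left(\left(-5 + 1\right)^{2} \right)} \left(-7 - 22\right) = - 12 \left(-5 + 1\right)^{2} \left(-5 + \left(-5 + 1\right)^{2}\right) \left(-7 - 22\right) = - 12 \left(-4\right)^{2} \left(-5 + \left(-4\right)^{2}\right) \left(-7 - 22\right) = - 12 \cdot 16 \left(-5 + 16\right) \left(-29\right) = - 12 \cdot 16 \cdot 11 \left(-29\right) = \left(-12\right) 176 \left(-29\right) = \left(-2112\right) \left(-29\right) = 61248$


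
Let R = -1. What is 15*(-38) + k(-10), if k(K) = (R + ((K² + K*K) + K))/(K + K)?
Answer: -11589/20 ≈ -579.45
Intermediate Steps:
k(K) = (-1 + K + 2*K²)/(2*K) (k(K) = (-1 + ((K² + K*K) + K))/(K + K) = (-1 + ((K² + K²) + K))/((2*K)) = (-1 + (2*K² + K))*(1/(2*K)) = (-1 + (K + 2*K²))*(1/(2*K)) = (-1 + K + 2*K²)*(1/(2*K)) = (-1 + K + 2*K²)/(2*K))
15*(-38) + k(-10) = 15*(-38) + (½ - 10 - ½/(-10)) = -570 + (½ - 10 - ½*(-⅒)) = -570 + (½ - 10 + 1/20) = -570 - 189/20 = -11589/20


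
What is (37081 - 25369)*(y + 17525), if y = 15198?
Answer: 383251776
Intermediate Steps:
(37081 - 25369)*(y + 17525) = (37081 - 25369)*(15198 + 17525) = 11712*32723 = 383251776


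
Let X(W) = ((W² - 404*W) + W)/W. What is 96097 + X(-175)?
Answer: 95519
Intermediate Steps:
X(W) = (W² - 403*W)/W
96097 + X(-175) = 96097 + (-403 - 175) = 96097 - 578 = 95519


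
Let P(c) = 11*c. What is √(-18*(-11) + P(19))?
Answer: √407 ≈ 20.174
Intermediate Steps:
√(-18*(-11) + P(19)) = √(-18*(-11) + 11*19) = √(198 + 209) = √407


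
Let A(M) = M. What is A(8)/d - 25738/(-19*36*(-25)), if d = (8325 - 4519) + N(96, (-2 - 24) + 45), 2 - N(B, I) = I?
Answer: -5410249/3599550 ≈ -1.5030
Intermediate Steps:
N(B, I) = 2 - I
d = 3789 (d = (8325 - 4519) + (2 - ((-2 - 24) + 45)) = 3806 + (2 - (-26 + 45)) = 3806 + (2 - 1*19) = 3806 + (2 - 19) = 3806 - 17 = 3789)
A(8)/d - 25738/(-19*36*(-25)) = 8/3789 - 25738/(-19*36*(-25)) = 8*(1/3789) - 25738/((-684*(-25))) = 8/3789 - 25738/17100 = 8/3789 - 25738*1/17100 = 8/3789 - 12869/8550 = -5410249/3599550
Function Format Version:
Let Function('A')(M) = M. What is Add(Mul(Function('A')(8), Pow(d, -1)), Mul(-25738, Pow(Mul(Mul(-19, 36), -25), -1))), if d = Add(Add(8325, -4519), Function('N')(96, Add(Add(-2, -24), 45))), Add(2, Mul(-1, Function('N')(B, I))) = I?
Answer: Rational(-5410249, 3599550) ≈ -1.5030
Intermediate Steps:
Function('N')(B, I) = Add(2, Mul(-1, I))
d = 3789 (d = Add(Add(8325, -4519), Add(2, Mul(-1, Add(Add(-2, -24), 45)))) = Add(3806, Add(2, Mul(-1, Add(-26, 45)))) = Add(3806, Add(2, Mul(-1, 19))) = Add(3806, Add(2, -19)) = Add(3806, -17) = 3789)
Add(Mul(Function('A')(8), Pow(d, -1)), Mul(-25738, Pow(Mul(Mul(-19, 36), -25), -1))) = Add(Mul(8, Pow(3789, -1)), Mul(-25738, Pow(Mul(Mul(-19, 36), -25), -1))) = Add(Mul(8, Rational(1, 3789)), Mul(-25738, Pow(Mul(-684, -25), -1))) = Add(Rational(8, 3789), Mul(-25738, Pow(17100, -1))) = Add(Rational(8, 3789), Mul(-25738, Rational(1, 17100))) = Add(Rational(8, 3789), Rational(-12869, 8550)) = Rational(-5410249, 3599550)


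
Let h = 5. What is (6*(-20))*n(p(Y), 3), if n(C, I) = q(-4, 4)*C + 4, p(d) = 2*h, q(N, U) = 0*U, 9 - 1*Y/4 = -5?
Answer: -480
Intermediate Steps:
Y = 56 (Y = 36 - 4*(-5) = 36 + 20 = 56)
q(N, U) = 0
p(d) = 10 (p(d) = 2*5 = 10)
n(C, I) = 4 (n(C, I) = 0*C + 4 = 0 + 4 = 4)
(6*(-20))*n(p(Y), 3) = (6*(-20))*4 = -120*4 = -480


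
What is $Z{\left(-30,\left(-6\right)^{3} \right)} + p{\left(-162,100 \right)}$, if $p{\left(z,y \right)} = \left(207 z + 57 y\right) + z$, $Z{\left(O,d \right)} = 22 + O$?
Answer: $-28004$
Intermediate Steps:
$p{\left(z,y \right)} = 57 y + 208 z$ ($p{\left(z,y \right)} = \left(57 y + 207 z\right) + z = 57 y + 208 z$)
$Z{\left(-30,\left(-6\right)^{3} \right)} + p{\left(-162,100 \right)} = \left(22 - 30\right) + \left(57 \cdot 100 + 208 \left(-162\right)\right) = -8 + \left(5700 - 33696\right) = -8 - 27996 = -28004$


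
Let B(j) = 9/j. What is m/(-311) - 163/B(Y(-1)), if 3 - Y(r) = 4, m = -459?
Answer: 54824/2799 ≈ 19.587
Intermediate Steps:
Y(r) = -1 (Y(r) = 3 - 1*4 = 3 - 4 = -1)
m/(-311) - 163/B(Y(-1)) = -459/(-311) - 163/(9/(-1)) = -459*(-1/311) - 163/(9*(-1)) = 459/311 - 163/(-9) = 459/311 - 163*(-1/9) = 459/311 + 163/9 = 54824/2799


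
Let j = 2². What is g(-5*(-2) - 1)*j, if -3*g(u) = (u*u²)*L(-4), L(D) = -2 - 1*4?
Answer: 5832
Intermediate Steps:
L(D) = -6 (L(D) = -2 - 4 = -6)
j = 4
g(u) = 2*u³ (g(u) = -u*u²*(-6)/3 = -u³*(-6)/3 = -(-2)*u³ = 2*u³)
g(-5*(-2) - 1)*j = (2*(-5*(-2) - 1)³)*4 = (2*(10 - 1)³)*4 = (2*9³)*4 = (2*729)*4 = 1458*4 = 5832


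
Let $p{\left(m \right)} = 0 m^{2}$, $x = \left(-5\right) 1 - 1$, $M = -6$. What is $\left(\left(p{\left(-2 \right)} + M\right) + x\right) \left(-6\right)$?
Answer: $72$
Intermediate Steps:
$x = -6$ ($x = -5 - 1 = -6$)
$p{\left(m \right)} = 0$
$\left(\left(p{\left(-2 \right)} + M\right) + x\right) \left(-6\right) = \left(\left(0 - 6\right) - 6\right) \left(-6\right) = \left(-6 - 6\right) \left(-6\right) = \left(-12\right) \left(-6\right) = 72$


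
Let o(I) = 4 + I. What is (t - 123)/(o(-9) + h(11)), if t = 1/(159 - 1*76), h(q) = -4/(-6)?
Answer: 30624/1079 ≈ 28.382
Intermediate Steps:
h(q) = 2/3 (h(q) = -4*(-1/6) = 2/3)
t = 1/83 (t = 1/(159 - 76) = 1/83 ≈ 0.012048)
(t - 123)/(o(-9) + h(11)) = (1/83 - 123)/((4 - 9) + 2/3) = -10208/83/(-5 + 2/3) = -10208/83/(-13/3) = -3/13*(-10208/83) = 30624/1079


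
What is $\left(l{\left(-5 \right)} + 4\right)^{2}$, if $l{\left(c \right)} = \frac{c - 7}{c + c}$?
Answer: $\frac{676}{25} \approx 27.04$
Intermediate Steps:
$l{\left(c \right)} = \frac{-7 + c}{2 c}$
$\left(l{\left(-5 \right)} + 4\right)^{2} = \left(\frac{-7 - 5}{2 \left(-5\right)} + 4\right)^{2} = \left(\frac{1}{2} \left(- \frac{1}{5}\right) \left(-12\right) + 4\right)^{2} = \left(\frac{6}{5} + 4\right)^{2} = \left(\frac{26}{5}\right)^{2} = \frac{676}{25}$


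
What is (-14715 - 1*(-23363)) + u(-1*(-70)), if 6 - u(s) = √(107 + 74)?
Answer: 8654 - √181 ≈ 8640.5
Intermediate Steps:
u(s) = 6 - √181 (u(s) = 6 - √(107 + 74) = 6 - √181)
(-14715 - 1*(-23363)) + u(-1*(-70)) = (-14715 - 1*(-23363)) + (6 - √181) = (-14715 + 23363) + (6 - √181) = 8648 + (6 - √181) = 8654 - √181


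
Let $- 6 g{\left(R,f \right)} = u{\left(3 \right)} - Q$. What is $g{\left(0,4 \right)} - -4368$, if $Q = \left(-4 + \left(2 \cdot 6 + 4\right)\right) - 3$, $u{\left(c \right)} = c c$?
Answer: $4368$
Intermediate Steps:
$u{\left(c \right)} = c^{2}$
$Q = 9$ ($Q = \left(-4 + \left(12 + 4\right)\right) - 3 = \left(-4 + 16\right) - 3 = 12 - 3 = 9$)
$g{\left(R,f \right)} = 0$ ($g{\left(R,f \right)} = - \frac{3^{2} - 9}{6} = - \frac{9 - 9}{6} = \left(- \frac{1}{6}\right) 0 = 0$)
$g{\left(0,4 \right)} - -4368 = 0 - -4368 = 0 + 4368 = 4368$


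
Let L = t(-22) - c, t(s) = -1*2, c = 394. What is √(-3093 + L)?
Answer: I*√3489 ≈ 59.068*I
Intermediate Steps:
t(s) = -2
L = -396 (L = -2 - 1*394 = -2 - 394 = -396)
√(-3093 + L) = √(-3093 - 396) = √(-3489) = I*√3489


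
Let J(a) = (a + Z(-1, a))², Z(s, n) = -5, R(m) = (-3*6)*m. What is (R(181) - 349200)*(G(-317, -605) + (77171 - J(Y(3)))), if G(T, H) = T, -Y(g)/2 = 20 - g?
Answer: -26551718514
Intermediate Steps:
R(m) = -18*m
Y(g) = -40 + 2*g (Y(g) = -2*(20 - g) = -40 + 2*g)
J(a) = (-5 + a)² (J(a) = (a - 5)² = (-5 + a)²)
(R(181) - 349200)*(G(-317, -605) + (77171 - J(Y(3)))) = (-18*181 - 349200)*(-317 + (77171 - (-5 + (-40 + 2*3))²)) = (-3258 - 349200)*(-317 + (77171 - (-5 + (-40 + 6))²)) = -352458*(-317 + (77171 - (-5 - 34)²)) = -352458*(-317 + (77171 - 1*(-39)²)) = -352458*(-317 + (77171 - 1*1521)) = -352458*(-317 + (77171 - 1521)) = -352458*(-317 + 75650) = -352458*75333 = -26551718514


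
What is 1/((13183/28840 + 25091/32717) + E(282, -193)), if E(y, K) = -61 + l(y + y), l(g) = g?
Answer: 943558280/475764747491 ≈ 0.0019832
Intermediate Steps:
E(y, K) = -61 + 2*y (E(y, K) = -61 + (y + y) = -61 + 2*y)
1/((13183/28840 + 25091/32717) + E(282, -193)) = 1/((13183/28840 + 25091/32717) + (-61 + 2*282)) = 1/((13183*(1/28840) + 25091*(1/32717)) + (-61 + 564)) = 1/((13183/28840 + 25091/32717) + 503) = 1/(1154932651/943558280 + 503) = 1/(475764747491/943558280) = 943558280/475764747491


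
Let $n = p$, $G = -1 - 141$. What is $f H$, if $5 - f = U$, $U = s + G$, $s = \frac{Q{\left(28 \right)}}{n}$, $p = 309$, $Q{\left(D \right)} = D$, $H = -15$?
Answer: $- \frac{226975}{103} \approx -2203.6$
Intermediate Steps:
$G = -142$ ($G = -1 - 141 = -142$)
$n = 309$
$s = \frac{28}{309} \approx 0.090615$
$U = - \frac{43850}{309}$ ($U = \frac{28}{309} - 142 = - \frac{43850}{309} \approx -141.91$)
$f = \frac{45395}{309}$ ($f = 5 - - \frac{43850}{309} = 5 + \frac{43850}{309} = \frac{45395}{309} \approx 146.91$)
$f H = \frac{45395}{309} \left(-15\right) = - \frac{226975}{103}$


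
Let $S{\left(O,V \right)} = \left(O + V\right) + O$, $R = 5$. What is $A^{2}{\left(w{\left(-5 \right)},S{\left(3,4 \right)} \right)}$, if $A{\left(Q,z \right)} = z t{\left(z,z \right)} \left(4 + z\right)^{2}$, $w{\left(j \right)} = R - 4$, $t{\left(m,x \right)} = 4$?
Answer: $61465600$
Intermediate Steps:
$S{\left(O,V \right)} = V + 2 O$
$w{\left(j \right)} = 1$ ($w{\left(j \right)} = 5 - 4 = 1$)
$A{\left(Q,z \right)} = 4 z \left(4 + z\right)^{2}$ ($A{\left(Q,z \right)} = z 4 \left(4 + z\right)^{2} = 4 z \left(4 + z\right)^{2}$)
$A^{2}{\left(w{\left(-5 \right)},S{\left(3,4 \right)} \right)} = \left(4 \left(4 + 2 \cdot 3\right) \left(4 + \left(4 + 2 \cdot 3\right)\right)^{2}\right)^{2} = \left(4 \left(4 + 6\right) \left(4 + \left(4 + 6\right)\right)^{2}\right)^{2} = \left(4 \cdot 10 \left(4 + 10\right)^{2}\right)^{2} = \left(4 \cdot 10 \cdot 14^{2}\right)^{2} = \left(4 \cdot 10 \cdot 196\right)^{2} = 7840^{2} = 61465600$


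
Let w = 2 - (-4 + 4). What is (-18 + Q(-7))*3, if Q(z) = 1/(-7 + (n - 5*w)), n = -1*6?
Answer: -1245/23 ≈ -54.130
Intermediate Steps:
w = 2 (w = 2 - 1*0 = 2 + 0 = 2)
n = -6
Q(z) = -1/23 (Q(z) = 1/(-7 + (-6 - 5*2)) = 1/(-7 + (-6 - 10)) = 1/(-7 - 16) = 1/(-23) = -1/23)
(-18 + Q(-7))*3 = (-18 - 1/23)*3 = -415/23*3 = -1245/23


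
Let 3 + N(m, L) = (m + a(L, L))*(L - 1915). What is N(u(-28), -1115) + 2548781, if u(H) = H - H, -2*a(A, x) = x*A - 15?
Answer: 1886011928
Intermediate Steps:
a(A, x) = 15/2 - A*x/2 (a(A, x) = -(x*A - 15)/2 = -(A*x - 15)/2 = -(-15 + A*x)/2 = 15/2 - A*x/2)
u(H) = 0
N(m, L) = -3 + (-1915 + L)*(15/2 + m - L²/2) (N(m, L) = -3 + (m + (15/2 - L*L/2))*(L - 1915) = -3 + (m + (15/2 - L²/2))*(-1915 + L) = -3 + (15/2 + m - L²/2)*(-1915 + L) = -3 + (-1915 + L)*(15/2 + m - L²/2))
N(u(-28), -1115) + 2548781 = (-28731/2 - 1915*0 + (1915/2)*(-1115)² - 1115*0 - ½*(-1115)*(-15 + (-1115)²)) + 2548781 = (-28731/2 + 0 + (1915/2)*1243225 + 0 - ½*(-1115)*(-15 + 1243225)) + 2548781 = (-28731/2 + 0 + 2380775875/2 + 0 - ½*(-1115)*1243210) + 2548781 = (-28731/2 + 0 + 2380775875/2 + 0 + 693089575) + 2548781 = 1883463147 + 2548781 = 1886011928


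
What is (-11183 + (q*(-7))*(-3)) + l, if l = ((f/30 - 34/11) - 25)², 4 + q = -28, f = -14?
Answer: -300549431/27225 ≈ -11039.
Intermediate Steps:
q = -32 (q = -4 - 28 = -32)
l = 22202944/27225 (l = ((-14/30 - 34/11) - 25)² = ((-14*1/30 - 34*1/11) - 25)² = ((-7/15 - 34/11) - 25)² = (-587/165 - 25)² = (-4712/165)² = 22202944/27225 ≈ 815.54)
(-11183 + (q*(-7))*(-3)) + l = (-11183 - 32*(-7)*(-3)) + 22202944/27225 = (-11183 + 224*(-3)) + 22202944/27225 = (-11183 - 672) + 22202944/27225 = -11855 + 22202944/27225 = -300549431/27225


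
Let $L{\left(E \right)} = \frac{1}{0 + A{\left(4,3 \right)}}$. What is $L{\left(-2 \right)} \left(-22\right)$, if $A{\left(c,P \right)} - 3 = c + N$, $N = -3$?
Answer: $- \frac{11}{2} \approx -5.5$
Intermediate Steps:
$A{\left(c,P \right)} = c$ ($A{\left(c,P \right)} = 3 + \left(c - 3\right) = 3 + \left(-3 + c\right) = c$)
$L{\left(E \right)} = \frac{1}{4}$ ($L{\left(E \right)} = \frac{1}{0 + 4} = \frac{1}{4}$)
$L{\left(-2 \right)} \left(-22\right) = \frac{1}{4} \left(-22\right) = - \frac{11}{2}$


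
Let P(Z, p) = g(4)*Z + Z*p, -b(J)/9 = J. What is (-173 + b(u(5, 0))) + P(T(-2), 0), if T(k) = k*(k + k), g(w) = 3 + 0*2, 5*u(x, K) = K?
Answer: -149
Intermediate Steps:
u(x, K) = K/5
g(w) = 3 (g(w) = 3 + 0 = 3)
T(k) = 2*k² (T(k) = k*(2*k) = 2*k²)
b(J) = -9*J
P(Z, p) = 3*Z + Z*p
(-173 + b(u(5, 0))) + P(T(-2), 0) = (-173 - 9*0/5) + (2*(-2)²)*(3 + 0) = (-173 - 9*0) + (2*4)*3 = (-173 + 0) + 8*3 = -173 + 24 = -149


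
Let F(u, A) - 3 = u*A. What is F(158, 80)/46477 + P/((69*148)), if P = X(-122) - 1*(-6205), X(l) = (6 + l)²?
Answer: 1042894613/474623124 ≈ 2.1973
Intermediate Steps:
F(u, A) = 3 + A*u (F(u, A) = 3 + u*A = 3 + A*u)
P = 19661 (P = (6 - 122)² - 1*(-6205) = (-116)² + 6205 = 13456 + 6205 = 19661)
F(158, 80)/46477 + P/((69*148)) = (3 + 80*158)/46477 + 19661/((69*148)) = (3 + 12640)*(1/46477) + 19661/10212 = 12643*(1/46477) + 19661*(1/10212) = 12643/46477 + 19661/10212 = 1042894613/474623124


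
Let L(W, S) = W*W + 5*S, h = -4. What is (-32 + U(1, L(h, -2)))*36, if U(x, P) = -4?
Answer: -1296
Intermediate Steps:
L(W, S) = W**2 + 5*S
(-32 + U(1, L(h, -2)))*36 = (-32 - 4)*36 = -36*36 = -1296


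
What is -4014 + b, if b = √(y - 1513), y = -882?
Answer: -4014 + I*√2395 ≈ -4014.0 + 48.939*I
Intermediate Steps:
b = I*√2395 (b = √(-882 - 1513) = √(-2395) = I*√2395 ≈ 48.939*I)
-4014 + b = -4014 + I*√2395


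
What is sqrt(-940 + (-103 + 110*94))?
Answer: 3*sqrt(1033) ≈ 96.421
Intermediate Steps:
sqrt(-940 + (-103 + 110*94)) = sqrt(-940 + (-103 + 10340)) = sqrt(-940 + 10237) = sqrt(9297) = 3*sqrt(1033)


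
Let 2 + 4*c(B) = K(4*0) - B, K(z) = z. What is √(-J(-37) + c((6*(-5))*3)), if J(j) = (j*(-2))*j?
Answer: 2*√690 ≈ 52.536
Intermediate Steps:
J(j) = -2*j² (J(j) = (-2*j)*j = -2*j²)
c(B) = -½ - B/4 (c(B) = -½ + (4*0 - B)/4 = -½ + (0 - B)/4 = -½ + (-B)/4 = -½ - B/4)
√(-J(-37) + c((6*(-5))*3)) = √(-(-2)*(-37)² + (-½ - 6*(-5)*3/4)) = √(-(-2)*1369 + (-½ - (-15)*3/2)) = √(-1*(-2738) + (-½ - ¼*(-90))) = √(2738 + (-½ + 45/2)) = √(2738 + 22) = √2760 = 2*√690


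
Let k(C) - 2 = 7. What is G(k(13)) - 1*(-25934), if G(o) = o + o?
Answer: 25952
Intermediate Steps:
k(C) = 9 (k(C) = 2 + 7 = 9)
G(o) = 2*o
G(k(13)) - 1*(-25934) = 2*9 - 1*(-25934) = 18 + 25934 = 25952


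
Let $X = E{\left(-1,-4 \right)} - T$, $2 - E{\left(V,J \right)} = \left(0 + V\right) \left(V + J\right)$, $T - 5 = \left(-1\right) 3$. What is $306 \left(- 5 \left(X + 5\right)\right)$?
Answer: $0$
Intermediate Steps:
$T = 2$ ($T = 5 - 3 = 2$)
$E{\left(V,J \right)} = 2 - V \left(J + V\right)$ ($E{\left(V,J \right)} = 2 - \left(0 + V\right) \left(V + J\right) = 2 - V \left(J + V\right)$)
$X = -5$ ($X = \left(2 - \left(-1\right)^{2} - \left(-4\right) \left(-1\right)\right) - 2 = \left(2 - 1 - 4\right) - 2 = -3 - 2 = -5$)
$306 \left(- 5 \left(X + 5\right)\right) = 306 \left(- 5 \left(-5 + 5\right)\right) = 306 \left(\left(-5\right) 0\right) = 306 \cdot 0 = 0$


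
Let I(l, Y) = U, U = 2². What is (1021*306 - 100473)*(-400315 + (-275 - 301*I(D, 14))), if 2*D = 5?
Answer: -85161443682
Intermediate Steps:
D = 5/2 (D = (½)*5 = 5/2 ≈ 2.5000)
U = 4
I(l, Y) = 4
(1021*306 - 100473)*(-400315 + (-275 - 301*I(D, 14))) = (1021*306 - 100473)*(-400315 + (-275 - 301*4)) = (312426 - 100473)*(-400315 + (-275 - 1204)) = 211953*(-400315 - 1479) = 211953*(-401794) = -85161443682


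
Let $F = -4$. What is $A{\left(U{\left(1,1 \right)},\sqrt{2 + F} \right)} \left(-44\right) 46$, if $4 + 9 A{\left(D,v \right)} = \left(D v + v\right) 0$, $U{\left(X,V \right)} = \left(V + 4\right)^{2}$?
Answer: $\frac{8096}{9} \approx 899.56$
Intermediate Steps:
$U{\left(X,V \right)} = \left(4 + V\right)^{2}$
$A{\left(D,v \right)} = - \frac{4}{9}$ ($A{\left(D,v \right)} = - \frac{4}{9} + \frac{\left(D v + v\right) 0}{9} = - \frac{4}{9} + \frac{\left(v + D v\right) 0}{9} = - \frac{4}{9} + \frac{1}{9} \cdot 0 = - \frac{4}{9} + 0 = - \frac{4}{9}$)
$A{\left(U{\left(1,1 \right)},\sqrt{2 + F} \right)} \left(-44\right) 46 = \left(- \frac{4}{9}\right) \left(-44\right) 46 = \frac{176}{9} \cdot 46 = \frac{8096}{9}$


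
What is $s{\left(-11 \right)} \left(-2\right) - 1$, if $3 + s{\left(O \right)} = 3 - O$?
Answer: $-23$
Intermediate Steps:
$s{\left(O \right)} = - O$ ($s{\left(O \right)} = -3 - \left(-3 + O\right) = - O$)
$s{\left(-11 \right)} \left(-2\right) - 1 = \left(-1\right) \left(-11\right) \left(-2\right) - 1 = 11 \left(-2\right) - 1 = -22 - 1 = -23$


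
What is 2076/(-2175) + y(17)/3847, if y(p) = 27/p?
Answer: -45236533/47414275 ≈ -0.95407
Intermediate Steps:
2076/(-2175) + y(17)/3847 = 2076/(-2175) + (27/17)/3847 = 2076*(-1/2175) + (27*(1/17))*(1/3847) = -692/725 + (27/17)*(1/3847) = -692/725 + 27/65399 = -45236533/47414275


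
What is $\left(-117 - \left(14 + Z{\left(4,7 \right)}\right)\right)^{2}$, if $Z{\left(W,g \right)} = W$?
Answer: $18225$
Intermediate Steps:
$\left(-117 - \left(14 + Z{\left(4,7 \right)}\right)\right)^{2} = \left(-117 - 18\right)^{2} = \left(-135\right)^{2} = 18225$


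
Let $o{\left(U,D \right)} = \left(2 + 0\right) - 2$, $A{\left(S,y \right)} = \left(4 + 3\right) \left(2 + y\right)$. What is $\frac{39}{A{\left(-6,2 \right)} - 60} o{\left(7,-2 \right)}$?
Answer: $0$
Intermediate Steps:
$A{\left(S,y \right)} = 14 + 7 y$ ($A{\left(S,y \right)} = 7 \left(2 + y\right) = 14 + 7 y$)
$o{\left(U,D \right)} = 0$ ($o{\left(U,D \right)} = 2 - 2 = 0$)
$\frac{39}{A{\left(-6,2 \right)} - 60} o{\left(7,-2 \right)} = \frac{39}{\left(14 + 7 \cdot 2\right) - 60} \cdot 0 = \frac{39}{\left(14 + 14\right) - 60} \cdot 0 = \frac{39}{28 - 60} \cdot 0 = \frac{39}{-32} \cdot 0 = 39 \left(- \frac{1}{32}\right) 0 = \left(- \frac{39}{32}\right) 0 = 0$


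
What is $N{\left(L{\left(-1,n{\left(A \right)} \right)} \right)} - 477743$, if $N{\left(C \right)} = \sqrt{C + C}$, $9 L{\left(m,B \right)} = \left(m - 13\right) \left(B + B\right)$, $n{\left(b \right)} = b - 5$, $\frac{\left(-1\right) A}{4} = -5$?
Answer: $-477743 + \frac{2 i \sqrt{210}}{3} \approx -4.7774 \cdot 10^{5} + 9.6609 i$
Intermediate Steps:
$A = 20$ ($A = \left(-4\right) \left(-5\right) = 20$)
$n{\left(b \right)} = -5 + b$
$L{\left(m,B \right)} = \frac{2 B \left(-13 + m\right)}{9}$ ($L{\left(m,B \right)} = \frac{\left(m - 13\right) \left(B + B\right)}{9} = \frac{\left(-13 + m\right) 2 B}{9} = \frac{2 B \left(-13 + m\right)}{9}$)
$N{\left(C \right)} = \sqrt{2} \sqrt{C}$ ($N{\left(C \right)} = \sqrt{2 C} = \sqrt{2} \sqrt{C}$)
$N{\left(L{\left(-1,n{\left(A \right)} \right)} \right)} - 477743 = \sqrt{2} \sqrt{\frac{2 \left(-5 + 20\right) \left(-13 - 1\right)}{9}} - 477743 = \sqrt{2} \sqrt{\frac{2}{9} \cdot 15 \left(-14\right)} - 477743 = \sqrt{2} \sqrt{- \frac{140}{3}} - 477743 = \sqrt{2} \frac{2 i \sqrt{105}}{3} - 477743 = \frac{2 i \sqrt{210}}{3} - 477743 = -477743 + \frac{2 i \sqrt{210}}{3}$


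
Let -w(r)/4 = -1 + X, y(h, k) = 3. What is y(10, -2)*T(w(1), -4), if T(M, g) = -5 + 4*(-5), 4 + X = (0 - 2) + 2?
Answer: -75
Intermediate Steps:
X = -4 (X = -4 + ((0 - 2) + 2) = -4 + (-2 + 2) = -4 + 0 = -4)
w(r) = 20 (w(r) = -4*(-1 - 4) = -4*(-5) = 20)
T(M, g) = -25 (T(M, g) = -5 - 20 = -25)
y(10, -2)*T(w(1), -4) = 3*(-25) = -75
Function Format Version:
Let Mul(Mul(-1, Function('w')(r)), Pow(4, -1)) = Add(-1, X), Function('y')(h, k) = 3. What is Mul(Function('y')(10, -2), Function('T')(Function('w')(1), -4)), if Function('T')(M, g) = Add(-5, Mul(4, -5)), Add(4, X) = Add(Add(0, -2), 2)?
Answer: -75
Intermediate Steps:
X = -4 (X = Add(-4, Add(Add(0, -2), 2)) = Add(-4, Add(-2, 2)) = Add(-4, 0) = -4)
Function('w')(r) = 20 (Function('w')(r) = Mul(-4, Add(-1, -4)) = Mul(-4, -5) = 20)
Function('T')(M, g) = -25 (Function('T')(M, g) = Add(-5, -20) = -25)
Mul(Function('y')(10, -2), Function('T')(Function('w')(1), -4)) = Mul(3, -25) = -75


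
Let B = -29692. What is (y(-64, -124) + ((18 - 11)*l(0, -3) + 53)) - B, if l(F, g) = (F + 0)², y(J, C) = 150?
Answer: 29895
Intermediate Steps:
l(F, g) = F²
(y(-64, -124) + ((18 - 11)*l(0, -3) + 53)) - B = (150 + ((18 - 11)*0² + 53)) - 1*(-29692) = (150 + (7*0 + 53)) + 29692 = (150 + (0 + 53)) + 29692 = (150 + 53) + 29692 = 203 + 29692 = 29895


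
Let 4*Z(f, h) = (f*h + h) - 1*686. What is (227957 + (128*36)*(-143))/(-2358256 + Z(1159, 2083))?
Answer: 861974/3508715 ≈ 0.24567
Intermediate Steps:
Z(f, h) = -343/2 + h/4 + f*h/4 (Z(f, h) = ((f*h + h) - 1*686)/4 = ((h + f*h) - 686)/4 = (-686 + h + f*h)/4 = -343/2 + h/4 + f*h/4)
(227957 + (128*36)*(-143))/(-2358256 + Z(1159, 2083)) = (227957 + (128*36)*(-143))/(-2358256 + (-343/2 + (¼)*2083 + (¼)*1159*2083)) = (227957 + 4608*(-143))/(-2358256 + (-343/2 + 2083/4 + 2414197/4)) = (227957 - 658944)/(-2358256 + 1207797/2) = -430987/(-3508715/2) = -430987*(-2/3508715) = 861974/3508715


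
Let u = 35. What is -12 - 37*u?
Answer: -1307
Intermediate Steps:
-12 - 37*u = -12 - 37*35 = -12 - 1295 = -1307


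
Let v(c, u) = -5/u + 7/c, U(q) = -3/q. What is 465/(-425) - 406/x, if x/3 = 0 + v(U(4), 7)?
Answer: 221947/17935 ≈ 12.375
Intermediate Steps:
x = -211/7 (x = 3*(0 + (-5/7 + 7/((-3/4)))) = 3*(0 + (-5*1/7 + 7/((-3*1/4)))) = 3*(0 + (-5/7 + 7/(-3/4))) = 3*(0 + (-5/7 + 7*(-4/3))) = 3*(0 + (-5/7 - 28/3)) = 3*(0 - 211/21) = 3*(-211/21) = -211/7 ≈ -30.143)
465/(-425) - 406/x = 465/(-425) - 406/(-211/7) = 465*(-1/425) - 406*(-7/211) = -93/85 + 2842/211 = 221947/17935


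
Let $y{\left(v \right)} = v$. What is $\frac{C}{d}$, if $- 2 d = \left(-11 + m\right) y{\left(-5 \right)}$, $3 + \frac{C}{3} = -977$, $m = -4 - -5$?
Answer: $\frac{588}{5} \approx 117.6$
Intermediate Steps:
$m = 1$ ($m = -4 + 5 = 1$)
$C = -2940$ ($C = -9 + 3 \left(-977\right) = -9 - 2931 = -2940$)
$d = -25$ ($d = - \frac{\left(-11 + 1\right) \left(-5\right)}{2} = - \frac{\left(-10\right) \left(-5\right)}{2} = \left(- \frac{1}{2}\right) 50 = -25$)
$\frac{C}{d} = - \frac{2940}{-25} = \left(-2940\right) \left(- \frac{1}{25}\right) = \frac{588}{5}$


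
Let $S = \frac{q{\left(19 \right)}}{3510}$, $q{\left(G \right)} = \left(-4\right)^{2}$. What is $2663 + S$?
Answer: $\frac{4673573}{1755} \approx 2663.0$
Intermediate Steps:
$q{\left(G \right)} = 16$
$S = \frac{8}{1755}$ ($S = \frac{16}{3510} = 16 \cdot \frac{1}{3510} = \frac{8}{1755} \approx 0.0045584$)
$2663 + S = 2663 + \frac{8}{1755} = \frac{4673573}{1755}$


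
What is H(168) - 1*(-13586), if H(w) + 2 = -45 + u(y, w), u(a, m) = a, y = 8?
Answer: 13547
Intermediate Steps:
H(w) = -39 (H(w) = -2 + (-45 + 8) = -2 - 37 = -39)
H(168) - 1*(-13586) = -39 - 1*(-13586) = -39 + 13586 = 13547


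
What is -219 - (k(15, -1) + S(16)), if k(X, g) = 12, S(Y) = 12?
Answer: -243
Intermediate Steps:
-219 - (k(15, -1) + S(16)) = -219 - (12 + 12) = -219 - 1*24 = -219 - 24 = -243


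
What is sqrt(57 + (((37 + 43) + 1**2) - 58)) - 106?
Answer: -106 + 4*sqrt(5) ≈ -97.056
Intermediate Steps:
sqrt(57 + (((37 + 43) + 1**2) - 58)) - 106 = sqrt(57 + ((80 + 1) - 58)) - 106 = sqrt(57 + (81 - 58)) - 106 = sqrt(57 + 23) - 106 = sqrt(80) - 106 = 4*sqrt(5) - 106 = -106 + 4*sqrt(5)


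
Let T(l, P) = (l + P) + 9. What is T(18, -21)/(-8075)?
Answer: -6/8075 ≈ -0.00074303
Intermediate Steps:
T(l, P) = 9 + P + l (T(l, P) = (P + l) + 9 = 9 + P + l)
T(18, -21)/(-8075) = (9 - 21 + 18)/(-8075) = 6*(-1/8075) = -6/8075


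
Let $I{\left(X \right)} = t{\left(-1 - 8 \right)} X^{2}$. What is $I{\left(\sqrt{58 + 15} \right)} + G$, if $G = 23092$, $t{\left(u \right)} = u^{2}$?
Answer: $29005$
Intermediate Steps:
$I{\left(X \right)} = 81 X^{2}$ ($I{\left(X \right)} = \left(-1 - 8\right)^{2} X^{2} = \left(-9\right)^{2} X^{2} = 81 X^{2}$)
$I{\left(\sqrt{58 + 15} \right)} + G = 81 \left(\sqrt{58 + 15}\right)^{2} + 23092 = 81 \left(\sqrt{73}\right)^{2} + 23092 = 81 \cdot 73 + 23092 = 5913 + 23092 = 29005$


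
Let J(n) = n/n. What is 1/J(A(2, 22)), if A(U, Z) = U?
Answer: 1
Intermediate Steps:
J(n) = 1
1/J(A(2, 22)) = 1/1 = 1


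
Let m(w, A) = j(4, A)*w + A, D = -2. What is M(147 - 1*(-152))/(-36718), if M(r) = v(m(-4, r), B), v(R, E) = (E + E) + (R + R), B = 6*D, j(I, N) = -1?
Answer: -291/18359 ≈ -0.015851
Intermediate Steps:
m(w, A) = A - w (m(w, A) = -w + A = A - w)
B = -12 (B = 6*(-2) = -12)
v(R, E) = 2*E + 2*R
M(r) = -16 + 2*r (M(r) = 2*(-12) + 2*(r - 1*(-4)) = -24 + 2*(r + 4) = -24 + 2*(4 + r) = -24 + (8 + 2*r) = -16 + 2*r)
M(147 - 1*(-152))/(-36718) = (-16 + 2*(147 - 1*(-152)))/(-36718) = (-16 + 2*(147 + 152))*(-1/36718) = (-16 + 2*299)*(-1/36718) = (-16 + 598)*(-1/36718) = 582*(-1/36718) = -291/18359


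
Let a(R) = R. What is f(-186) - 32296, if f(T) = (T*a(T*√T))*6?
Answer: -32296 + 207576*I*√186 ≈ -32296.0 + 2.831e+6*I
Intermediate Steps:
f(T) = 6*T^(5/2) (f(T) = (T*(T*√T))*6 = (T*T^(3/2))*6 = T^(5/2)*6 = 6*T^(5/2))
f(-186) - 32296 = 6*(-186)^(5/2) - 32296 = 6*(34596*I*√186) - 32296 = 207576*I*√186 - 32296 = -32296 + 207576*I*√186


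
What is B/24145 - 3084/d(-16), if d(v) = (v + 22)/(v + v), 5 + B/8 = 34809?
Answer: 36128672/2195 ≈ 16460.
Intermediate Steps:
B = 278432 (B = -40 + 8*34809 = -40 + 278472 = 278432)
d(v) = (22 + v)/(2*v) (d(v) = (22 + v)/((2*v)) = (22 + v)*(1/(2*v)) = (22 + v)/(2*v))
B/24145 - 3084/d(-16) = 278432/24145 - 3084*(-32/(22 - 16)) = 278432*(1/24145) - 3084/((½)*(-1/16)*6) = 25312/2195 - 3084/(-3/16) = 25312/2195 - 3084*(-16/3) = 25312/2195 + 16448 = 36128672/2195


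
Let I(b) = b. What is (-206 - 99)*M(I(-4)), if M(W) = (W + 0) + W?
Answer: 2440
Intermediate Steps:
M(W) = 2*W (M(W) = W + W = 2*W)
(-206 - 99)*M(I(-4)) = (-206 - 99)*(2*(-4)) = -305*(-8) = 2440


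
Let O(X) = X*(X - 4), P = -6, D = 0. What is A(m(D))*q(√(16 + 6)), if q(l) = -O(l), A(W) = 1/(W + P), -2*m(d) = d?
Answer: 11/3 - 2*√22/3 ≈ 0.53972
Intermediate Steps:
O(X) = X*(-4 + X)
m(d) = -d/2
A(W) = 1/(-6 + W) (A(W) = 1/(W - 6) = 1/(-6 + W))
q(l) = -l*(-4 + l)
A(m(D))*q(√(16 + 6)) = (√(16 + 6)*(4 - √(16 + 6)))/(-6 - ½*0) = (√22*(4 - √22))/(-6 + 0) = (√22*(4 - √22))/(-6) = -√22*(4 - √22)/6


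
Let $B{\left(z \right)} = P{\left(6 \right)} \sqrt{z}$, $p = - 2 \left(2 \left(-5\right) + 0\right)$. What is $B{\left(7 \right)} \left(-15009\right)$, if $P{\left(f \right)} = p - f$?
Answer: $- 210126 \sqrt{7} \approx -5.5594 \cdot 10^{5}$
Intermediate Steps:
$p = 20$ ($p = - 2 \left(-10 + 0\right) = \left(-2\right) \left(-10\right) = 20$)
$P{\left(f \right)} = 20 - f$
$B{\left(z \right)} = 14 \sqrt{z}$ ($B{\left(z \right)} = \left(20 - 6\right) \sqrt{z} = 14 \sqrt{z}$)
$B{\left(7 \right)} \left(-15009\right) = 14 \sqrt{7} \left(-15009\right) = - 210126 \sqrt{7}$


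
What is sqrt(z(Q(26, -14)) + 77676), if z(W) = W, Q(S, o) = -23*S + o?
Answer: 26*sqrt(114) ≈ 277.60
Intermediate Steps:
Q(S, o) = o - 23*S
sqrt(z(Q(26, -14)) + 77676) = sqrt((-14 - 23*26) + 77676) = sqrt((-14 - 598) + 77676) = sqrt(-612 + 77676) = sqrt(77064) = 26*sqrt(114)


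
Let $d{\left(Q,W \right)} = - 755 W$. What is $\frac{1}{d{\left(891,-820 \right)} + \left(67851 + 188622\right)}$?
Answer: $\frac{1}{875573} \approx 1.1421 \cdot 10^{-6}$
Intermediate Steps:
$\frac{1}{d{\left(891,-820 \right)} + \left(67851 + 188622\right)} = \frac{1}{\left(-755\right) \left(-820\right) + \left(67851 + 188622\right)} = \frac{1}{619100 + 256473} = \frac{1}{875573}$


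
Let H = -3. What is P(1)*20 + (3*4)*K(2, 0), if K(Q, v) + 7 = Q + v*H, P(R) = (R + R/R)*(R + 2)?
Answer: 60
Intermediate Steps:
P(R) = (1 + R)*(2 + R) (P(R) = (R + 1)*(2 + R) = (1 + R)*(2 + R))
K(Q, v) = -7 + Q - 3*v (K(Q, v) = -7 + (Q + v*(-3)) = -7 + (Q - 3*v) = -7 + Q - 3*v)
P(1)*20 + (3*4)*K(2, 0) = (2 + 1² + 3*1)*20 + (3*4)*(-7 + 2 - 3*0) = (2 + 1 + 3)*20 + 12*(-7 + 2 + 0) = 6*20 + 12*(-5) = 120 - 60 = 60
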